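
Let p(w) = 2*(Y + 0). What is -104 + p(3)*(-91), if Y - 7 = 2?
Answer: -1742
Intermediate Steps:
Y = 9 (Y = 7 + 2 = 9)
p(w) = 18 (p(w) = 2*(9 + 0) = 2*9 = 18)
-104 + p(3)*(-91) = -104 + 18*(-91) = -104 - 1638 = -1742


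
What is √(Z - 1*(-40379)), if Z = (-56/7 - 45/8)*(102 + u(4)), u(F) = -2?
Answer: 37*√114/2 ≈ 197.53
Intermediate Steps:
Z = -2725/2 (Z = (-56/7 - 45/8)*(102 - 2) = (-56*⅐ - 45*⅛)*100 = (-8 - 45/8)*100 = -109/8*100 = -2725/2 ≈ -1362.5)
√(Z - 1*(-40379)) = √(-2725/2 - 1*(-40379)) = √(-2725/2 + 40379) = √(78033/2) = 37*√114/2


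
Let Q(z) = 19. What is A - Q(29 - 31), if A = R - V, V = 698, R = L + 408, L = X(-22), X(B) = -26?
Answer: -335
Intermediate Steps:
L = -26
R = 382 (R = -26 + 408 = 382)
A = -316 (A = 382 - 1*698 = 382 - 698 = -316)
A - Q(29 - 31) = -316 - 1*19 = -316 - 19 = -335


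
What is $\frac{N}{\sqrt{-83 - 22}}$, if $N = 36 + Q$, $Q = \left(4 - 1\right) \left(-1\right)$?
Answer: $- \frac{11 i \sqrt{105}}{35} \approx - 3.2205 i$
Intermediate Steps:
$Q = -3$ ($Q = 3 \left(-1\right) = -3$)
$N = 33$ ($N = 36 - 3 = 33$)
$\frac{N}{\sqrt{-83 - 22}} = \frac{33}{\sqrt{-83 - 22}} = \frac{33}{\sqrt{-105}} = \frac{33}{i \sqrt{105}} = 33 \left(- \frac{i \sqrt{105}}{105}\right) = - \frac{11 i \sqrt{105}}{35}$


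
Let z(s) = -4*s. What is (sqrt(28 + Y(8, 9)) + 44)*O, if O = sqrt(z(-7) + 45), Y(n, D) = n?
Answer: 50*sqrt(73) ≈ 427.20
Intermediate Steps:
O = sqrt(73) (O = sqrt(-4*(-7) + 45) = sqrt(28 + 45) = sqrt(73) ≈ 8.5440)
(sqrt(28 + Y(8, 9)) + 44)*O = (sqrt(28 + 8) + 44)*sqrt(73) = (sqrt(36) + 44)*sqrt(73) = (6 + 44)*sqrt(73) = 50*sqrt(73)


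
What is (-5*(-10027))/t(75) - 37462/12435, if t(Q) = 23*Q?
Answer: 7450757/286005 ≈ 26.051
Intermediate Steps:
(-5*(-10027))/t(75) - 37462/12435 = (-5*(-10027))/((23*75)) - 37462/12435 = 50135/1725 - 37462*1/12435 = 50135*(1/1725) - 37462/12435 = 10027/345 - 37462/12435 = 7450757/286005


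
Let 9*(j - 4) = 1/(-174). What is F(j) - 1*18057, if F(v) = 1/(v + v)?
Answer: -113090208/6263 ≈ -18057.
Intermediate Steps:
j = 6263/1566 (j = 4 + (1/9)/(-174) = 4 + (1/9)*(-1/174) = 4 - 1/1566 = 6263/1566 ≈ 3.9994)
F(v) = 1/(2*v)
F(j) - 1*18057 = 1/(2*(6263/1566)) - 1*18057 = (1/2)*(1566/6263) - 18057 = 783/6263 - 18057 = -113090208/6263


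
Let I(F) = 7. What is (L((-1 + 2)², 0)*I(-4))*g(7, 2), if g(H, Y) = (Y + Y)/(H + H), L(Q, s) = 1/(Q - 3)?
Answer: -1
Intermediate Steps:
L(Q, s) = 1/(-3 + Q)
g(H, Y) = Y/H (g(H, Y) = (2*Y)/((2*H)) = (2*Y)*(1/(2*H)) = Y/H)
(L((-1 + 2)², 0)*I(-4))*g(7, 2) = (7/(-3 + (-1 + 2)²))*(2/7) = (7/(-3 + 1²))*(2*(⅐)) = (7/(-3 + 1))*(2/7) = (7/(-2))*(2/7) = -½*7*(2/7) = -7/2*2/7 = -1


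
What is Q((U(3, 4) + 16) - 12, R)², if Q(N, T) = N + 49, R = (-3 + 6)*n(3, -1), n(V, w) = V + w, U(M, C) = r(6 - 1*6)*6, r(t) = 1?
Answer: 3481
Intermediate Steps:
U(M, C) = 6 (U(M, C) = 1*6 = 6)
R = 6 (R = (-3 + 6)*(3 - 1) = 3*2 = 6)
Q(N, T) = 49 + N
Q((U(3, 4) + 16) - 12, R)² = (49 + ((6 + 16) - 12))² = (49 + (22 - 12))² = (49 + 10)² = 59² = 3481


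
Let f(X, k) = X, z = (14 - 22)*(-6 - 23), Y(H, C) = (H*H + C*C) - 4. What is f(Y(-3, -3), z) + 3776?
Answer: 3790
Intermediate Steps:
Y(H, C) = -4 + C² + H² (Y(H, C) = (H² + C²) - 4 = (C² + H²) - 4 = -4 + C² + H²)
z = 232 (z = -8*(-29) = 232)
f(Y(-3, -3), z) + 3776 = (-4 + (-3)² + (-3)²) + 3776 = (-4 + 9 + 9) + 3776 = 14 + 3776 = 3790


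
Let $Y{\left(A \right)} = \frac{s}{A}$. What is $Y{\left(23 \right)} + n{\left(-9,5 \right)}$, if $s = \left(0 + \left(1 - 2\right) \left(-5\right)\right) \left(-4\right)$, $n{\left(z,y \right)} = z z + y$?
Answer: $\frac{1958}{23} \approx 85.13$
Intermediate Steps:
$n{\left(z,y \right)} = y + z^{2}$ ($n{\left(z,y \right)} = z^{2} + y = y + z^{2}$)
$s = -20$ ($s = \left(0 - -5\right) \left(-4\right) = \left(0 + 5\right) \left(-4\right) = 5 \left(-4\right) = -20$)
$Y{\left(A \right)} = - \frac{20}{A}$
$Y{\left(23 \right)} + n{\left(-9,5 \right)} = - \frac{20}{23} + \left(5 + \left(-9\right)^{2}\right) = \left(-20\right) \frac{1}{23} + \left(5 + 81\right) = - \frac{20}{23} + 86 = \frac{1958}{23}$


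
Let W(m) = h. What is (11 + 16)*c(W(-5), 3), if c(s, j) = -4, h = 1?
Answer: -108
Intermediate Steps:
W(m) = 1
(11 + 16)*c(W(-5), 3) = (11 + 16)*(-4) = 27*(-4) = -108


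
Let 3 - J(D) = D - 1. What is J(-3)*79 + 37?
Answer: 590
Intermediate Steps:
J(D) = 4 - D (J(D) = 3 - (D - 1) = 3 - (-1 + D) = 3 + (1 - D) = 4 - D)
J(-3)*79 + 37 = (4 - 1*(-3))*79 + 37 = (4 + 3)*79 + 37 = 7*79 + 37 = 553 + 37 = 590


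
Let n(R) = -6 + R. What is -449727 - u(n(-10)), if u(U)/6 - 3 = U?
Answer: -449649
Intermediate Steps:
u(U) = 18 + 6*U
-449727 - u(n(-10)) = -449727 - (18 + 6*(-6 - 10)) = -449727 - (18 + 6*(-16)) = -449727 - (18 - 96) = -449727 - 1*(-78) = -449727 + 78 = -449649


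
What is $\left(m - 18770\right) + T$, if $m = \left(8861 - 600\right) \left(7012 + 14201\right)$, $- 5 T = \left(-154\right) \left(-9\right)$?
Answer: $\frac{876107729}{5} \approx 1.7522 \cdot 10^{8}$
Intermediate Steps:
$T = - \frac{1386}{5}$ ($T = - \frac{\left(-154\right) \left(-9\right)}{5} = \left(- \frac{1}{5}\right) 1386 = - \frac{1386}{5} \approx -277.2$)
$m = 175240593$ ($m = 8261 \cdot 21213 = 175240593$)
$\left(m - 18770\right) + T = \left(175240593 - 18770\right) - \frac{1386}{5} = 175221823 - \frac{1386}{5} = \frac{876107729}{5}$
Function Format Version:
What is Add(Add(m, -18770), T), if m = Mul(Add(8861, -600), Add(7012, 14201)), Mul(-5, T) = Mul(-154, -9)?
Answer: Rational(876107729, 5) ≈ 1.7522e+8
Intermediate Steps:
T = Rational(-1386, 5) (T = Mul(Rational(-1, 5), Mul(-154, -9)) = Mul(Rational(-1, 5), 1386) = Rational(-1386, 5) ≈ -277.20)
m = 175240593 (m = Mul(8261, 21213) = 175240593)
Add(Add(m, -18770), T) = Add(Add(175240593, -18770), Rational(-1386, 5)) = Add(175221823, Rational(-1386, 5)) = Rational(876107729, 5)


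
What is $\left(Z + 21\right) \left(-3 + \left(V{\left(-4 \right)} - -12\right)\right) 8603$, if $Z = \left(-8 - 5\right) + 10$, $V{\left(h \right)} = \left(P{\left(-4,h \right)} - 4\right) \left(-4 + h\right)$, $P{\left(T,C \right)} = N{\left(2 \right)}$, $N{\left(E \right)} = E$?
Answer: $3871350$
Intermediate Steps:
$P{\left(T,C \right)} = 2$
$V{\left(h \right)} = 8 - 2 h$ ($V{\left(h \right)} = \left(2 - 4\right) \left(-4 + h\right) = - 2 \left(-4 + h\right) = 8 - 2 h$)
$Z = -3$ ($Z = -13 + 10 = -3$)
$\left(Z + 21\right) \left(-3 + \left(V{\left(-4 \right)} - -12\right)\right) 8603 = \left(-3 + 21\right) \left(-3 + \left(\left(8 - -8\right) - -12\right)\right) 8603 = 18 \left(-3 + \left(\left(8 + 8\right) + 12\right)\right) 8603 = 18 \left(-3 + \left(16 + 12\right)\right) 8603 = 18 \left(-3 + 28\right) 8603 = 18 \cdot 25 \cdot 8603 = 450 \cdot 8603 = 3871350$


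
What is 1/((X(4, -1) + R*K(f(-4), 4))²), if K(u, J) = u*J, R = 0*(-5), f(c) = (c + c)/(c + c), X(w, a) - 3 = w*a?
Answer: 1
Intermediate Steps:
X(w, a) = 3 + a*w (X(w, a) = 3 + w*a = 3 + a*w)
f(c) = 1 (f(c) = (2*c)/((2*c)) = (2*c)*(1/(2*c)) = 1)
R = 0
K(u, J) = J*u
1/((X(4, -1) + R*K(f(-4), 4))²) = 1/(((3 - 1*4) + 0*(4*1))²) = 1/(((3 - 4) + 0*4)²) = 1/((-1 + 0)²) = 1/((-1)²) = 1/1 = 1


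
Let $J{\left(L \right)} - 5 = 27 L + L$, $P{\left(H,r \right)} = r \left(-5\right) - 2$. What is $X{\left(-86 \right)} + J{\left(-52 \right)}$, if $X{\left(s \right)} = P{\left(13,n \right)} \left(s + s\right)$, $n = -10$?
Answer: $-9707$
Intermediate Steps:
$P{\left(H,r \right)} = -2 - 5 r$ ($P{\left(H,r \right)} = - 5 r - 2 = -2 - 5 r$)
$X{\left(s \right)} = 96 s$ ($X{\left(s \right)} = \left(-2 - -50\right) \left(s + s\right) = \left(-2 + 50\right) 2 s = 48 \cdot 2 s = 96 s$)
$J{\left(L \right)} = 5 + 28 L$ ($J{\left(L \right)} = 5 + \left(27 L + L\right) = 5 + 28 L$)
$X{\left(-86 \right)} + J{\left(-52 \right)} = 96 \left(-86\right) + \left(5 + 28 \left(-52\right)\right) = -8256 + \left(5 - 1456\right) = -8256 - 1451 = -9707$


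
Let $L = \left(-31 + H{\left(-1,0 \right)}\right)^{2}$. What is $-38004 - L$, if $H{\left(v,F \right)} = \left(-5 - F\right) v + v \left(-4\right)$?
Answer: $-38488$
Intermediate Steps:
$H{\left(v,F \right)} = - 4 v + v \left(-5 - F\right)$ ($H{\left(v,F \right)} = v \left(-5 - F\right) - 4 v = - 4 v + v \left(-5 - F\right)$)
$L = 484$ ($L = \left(-31 - - (9 + 0)\right)^{2} = \left(-31 - \left(-1\right) 9\right)^{2} = \left(-31 + 9\right)^{2} = \left(-22\right)^{2} = 484$)
$-38004 - L = -38004 - 484 = -38488$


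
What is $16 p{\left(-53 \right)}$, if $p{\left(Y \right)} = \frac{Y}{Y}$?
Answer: $16$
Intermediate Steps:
$p{\left(Y \right)} = 1$
$16 p{\left(-53 \right)} = 16 \cdot 1 = 16$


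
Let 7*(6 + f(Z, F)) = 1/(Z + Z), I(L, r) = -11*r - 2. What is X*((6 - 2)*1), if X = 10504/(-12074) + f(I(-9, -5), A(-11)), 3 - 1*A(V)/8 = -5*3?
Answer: -61535342/2239727 ≈ -27.474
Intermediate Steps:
A(V) = 144 (A(V) = 24 - (-40)*3 = 24 - 8*(-15) = 24 + 120 = 144)
I(L, r) = -2 - 11*r
f(Z, F) = -6 + 1/(14*Z) (f(Z, F) = -6 + 1/(7*(Z + Z)) = -6 + 1/(7*((2*Z))) = -6 + (1/(2*Z))/7 = -6 + 1/(14*Z))
X = -30767671/4479454 (X = 10504/(-12074) + (-6 + 1/(14*(-2 - 11*(-5)))) = 10504*(-1/12074) + (-6 + 1/(14*(-2 + 55))) = -5252/6037 + (-6 + (1/14)/53) = -5252/6037 + (-6 + (1/14)*(1/53)) = -5252/6037 + (-6 + 1/742) = -5252/6037 - 4451/742 = -30767671/4479454 ≈ -6.8686)
X*((6 - 2)*1) = -30767671*(6 - 2)/4479454 = -61535342/2239727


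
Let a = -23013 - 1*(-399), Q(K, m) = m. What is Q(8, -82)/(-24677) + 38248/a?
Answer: -470995774/279022839 ≈ -1.6880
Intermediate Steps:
a = -22614 (a = -23013 + 399 = -22614)
Q(8, -82)/(-24677) + 38248/a = -82/(-24677) + 38248/(-22614) = -82*(-1/24677) + 38248*(-1/22614) = 82/24677 - 19124/11307 = -470995774/279022839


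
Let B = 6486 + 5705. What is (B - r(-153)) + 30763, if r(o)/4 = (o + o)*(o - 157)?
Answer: -336486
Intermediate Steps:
r(o) = 8*o*(-157 + o) (r(o) = 4*((o + o)*(o - 157)) = 4*((2*o)*(-157 + o)) = 4*(2*o*(-157 + o)) = 8*o*(-157 + o))
B = 12191
(B - r(-153)) + 30763 = (12191 - 8*(-153)*(-157 - 153)) + 30763 = (12191 - 8*(-153)*(-310)) + 30763 = (12191 - 1*379440) + 30763 = (12191 - 379440) + 30763 = -367249 + 30763 = -336486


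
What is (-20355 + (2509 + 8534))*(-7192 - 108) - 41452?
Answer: 67936148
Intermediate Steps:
(-20355 + (2509 + 8534))*(-7192 - 108) - 41452 = (-20355 + 11043)*(-7300) - 41452 = -9312*(-7300) - 41452 = 67977600 - 41452 = 67936148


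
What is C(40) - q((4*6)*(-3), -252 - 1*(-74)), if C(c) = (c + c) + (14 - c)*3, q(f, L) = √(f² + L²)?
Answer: 2 - 2*√9217 ≈ -190.01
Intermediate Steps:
q(f, L) = √(L² + f²)
C(c) = 42 - c (C(c) = 2*c + (42 - 3*c) = 42 - c)
C(40) - q((4*6)*(-3), -252 - 1*(-74)) = (42 - 1*40) - √((-252 - 1*(-74))² + ((4*6)*(-3))²) = (42 - 40) - √((-252 + 74)² + (24*(-3))²) = 2 - √((-178)² + (-72)²) = 2 - √(31684 + 5184) = 2 - √36868 = 2 - 2*√9217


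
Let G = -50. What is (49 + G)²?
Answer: 1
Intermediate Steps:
(49 + G)² = (49 - 50)² = (-1)² = 1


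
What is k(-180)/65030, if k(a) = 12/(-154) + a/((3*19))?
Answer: -2367/47569445 ≈ -4.9759e-5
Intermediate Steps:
k(a) = -6/77 + a/57 (k(a) = 12*(-1/154) + a/57 = -6/77 + a*(1/57) = -6/77 + a/57)
k(-180)/65030 = (-6/77 + (1/57)*(-180))/65030 = (-6/77 - 60/19)*(1/65030) = -4734/1463*1/65030 = -2367/47569445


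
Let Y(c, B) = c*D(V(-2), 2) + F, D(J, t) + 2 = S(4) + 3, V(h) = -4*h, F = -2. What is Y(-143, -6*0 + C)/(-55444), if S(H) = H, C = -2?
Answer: 717/55444 ≈ 0.012932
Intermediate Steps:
D(J, t) = 5 (D(J, t) = -2 + (4 + 3) = -2 + 7 = 5)
Y(c, B) = -2 + 5*c (Y(c, B) = c*5 - 2 = 5*c - 2 = -2 + 5*c)
Y(-143, -6*0 + C)/(-55444) = (-2 + 5*(-143))/(-55444) = (-2 - 715)*(-1/55444) = -717*(-1/55444) = 717/55444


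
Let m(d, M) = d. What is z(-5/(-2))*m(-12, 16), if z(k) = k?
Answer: -30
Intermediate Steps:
z(-5/(-2))*m(-12, 16) = -5/(-2)*(-12) = -5*(-½)*(-12) = (5/2)*(-12) = -30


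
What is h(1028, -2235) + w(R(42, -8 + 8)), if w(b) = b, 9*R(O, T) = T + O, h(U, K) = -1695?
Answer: -5071/3 ≈ -1690.3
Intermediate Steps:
R(O, T) = O/9 + T/9 (R(O, T) = (T + O)/9 = (O + T)/9 = O/9 + T/9)
h(1028, -2235) + w(R(42, -8 + 8)) = -1695 + ((⅑)*42 + (-8 + 8)/9) = -1695 + (14/3 + (⅑)*0) = -1695 + (14/3 + 0) = -1695 + 14/3 = -5071/3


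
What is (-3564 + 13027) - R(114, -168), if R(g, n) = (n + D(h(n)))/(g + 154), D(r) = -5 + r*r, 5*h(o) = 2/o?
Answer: 447395734799/47275200 ≈ 9463.6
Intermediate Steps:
h(o) = 2/(5*o) (h(o) = (2/o)/5 = 2/(5*o))
D(r) = -5 + r**2
R(g, n) = (-5 + n + 4/(25*n**2))/(154 + g) (R(g, n) = (n + (-5 + (2/(5*n))**2))/(g + 154) = (n + (-5 + 4/(25*n**2)))/(154 + g) = (-5 + n + 4/(25*n**2))/(154 + g))
(-3564 + 13027) - R(114, -168) = (-3564 + 13027) - (4/25 + (-168)**3 - 5*(-168)**2)/((-168)**2*(154 + 114)) = 9463 - (4/25 - 4741632 - 5*28224)/(28224*268) = 9463 - (4/25 - 4741632 - 141120)/(28224*268) = 9463 - (-122068796)/(28224*268*25) = 9463 - 1*(-30517199/47275200) = 9463 + 30517199/47275200 = 447395734799/47275200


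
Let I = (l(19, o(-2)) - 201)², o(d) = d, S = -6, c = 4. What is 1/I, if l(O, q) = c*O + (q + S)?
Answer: 1/17689 ≈ 5.6532e-5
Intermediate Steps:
l(O, q) = -6 + q + 4*O (l(O, q) = 4*O + (q - 6) = 4*O + (-6 + q) = -6 + q + 4*O)
I = 17689 (I = ((-6 - 2 + 4*19) - 201)² = ((-6 - 2 + 76) - 201)² = (68 - 201)² = (-133)² = 17689)
1/I = 1/17689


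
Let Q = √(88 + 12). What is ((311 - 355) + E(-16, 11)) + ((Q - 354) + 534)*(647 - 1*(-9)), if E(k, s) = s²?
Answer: 124717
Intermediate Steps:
Q = 10 (Q = √100 = 10)
((311 - 355) + E(-16, 11)) + ((Q - 354) + 534)*(647 - 1*(-9)) = ((311 - 355) + 11²) + ((10 - 354) + 534)*(647 - 1*(-9)) = (-44 + 121) + (-344 + 534)*(647 + 9) = 77 + 190*656 = 77 + 124640 = 124717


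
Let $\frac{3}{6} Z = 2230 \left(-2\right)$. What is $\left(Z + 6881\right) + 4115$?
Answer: $2076$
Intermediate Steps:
$Z = -8920$ ($Z = 2 \cdot 2230 \left(-2\right) = 2 \left(-4460\right) = -8920$)
$\left(Z + 6881\right) + 4115 = \left(-8920 + 6881\right) + 4115 = -2039 + 4115 = 2076$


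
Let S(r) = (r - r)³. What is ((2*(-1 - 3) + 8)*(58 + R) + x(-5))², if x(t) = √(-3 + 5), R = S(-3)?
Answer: 2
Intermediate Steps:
S(r) = 0 (S(r) = 0³ = 0)
R = 0
x(t) = √2
((2*(-1 - 3) + 8)*(58 + R) + x(-5))² = ((2*(-1 - 3) + 8)*(58 + 0) + √2)² = ((2*(-4) + 8)*58 + √2)² = ((-8 + 8)*58 + √2)² = (0*58 + √2)² = (0 + √2)² = (√2)² = 2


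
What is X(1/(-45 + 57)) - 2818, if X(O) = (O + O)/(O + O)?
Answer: -2817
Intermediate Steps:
X(O) = 1 (X(O) = (2*O)/((2*O)) = (2*O)*(1/(2*O)) = 1)
X(1/(-45 + 57)) - 2818 = 1 - 2818 = -2817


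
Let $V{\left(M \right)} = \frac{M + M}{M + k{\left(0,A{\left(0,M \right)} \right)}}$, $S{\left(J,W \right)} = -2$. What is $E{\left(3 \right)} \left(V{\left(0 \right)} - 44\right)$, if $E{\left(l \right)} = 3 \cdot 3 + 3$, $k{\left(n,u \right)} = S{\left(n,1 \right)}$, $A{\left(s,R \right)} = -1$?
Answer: $-528$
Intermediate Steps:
$k{\left(n,u \right)} = -2$
$E{\left(l \right)} = 12$ ($E{\left(l \right)} = 9 + 3 = 12$)
$V{\left(M \right)} = \frac{2 M}{-2 + M}$ ($V{\left(M \right)} = \frac{M + M}{M - 2} = \frac{2 M}{-2 + M}$)
$E{\left(3 \right)} \left(V{\left(0 \right)} - 44\right) = 12 \left(2 \cdot 0 \frac{1}{-2 + 0} - 44\right) = 12 \left(2 \cdot 0 \frac{1}{-2} - 44\right) = 12 \left(2 \cdot 0 \left(- \frac{1}{2}\right) - 44\right) = 12 \left(0 - 44\right) = 12 \left(-44\right) = -528$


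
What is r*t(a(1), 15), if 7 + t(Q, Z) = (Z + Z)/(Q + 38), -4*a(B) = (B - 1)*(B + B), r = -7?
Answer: 826/19 ≈ 43.474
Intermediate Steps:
a(B) = -B*(-1 + B)/2 (a(B) = -(B - 1)*(B + B)/4 = -(-1 + B)*2*B/4 = -B*(-1 + B)/2)
t(Q, Z) = -7 + 2*Z/(38 + Q) (t(Q, Z) = -7 + (Z + Z)/(Q + 38) = -7 + (2*Z)/(38 + Q) = -7 + 2*Z/(38 + Q))
r*t(a(1), 15) = -7*(-266 - 7*(1 - 1*1)/2 + 2*15)/(38 + (½)*1*(1 - 1*1)) = -7*(-266 - 7*(1 - 1)/2 + 30)/(38 + (½)*1*(1 - 1)) = -7*(-266 - 7*0/2 + 30)/(38 + (½)*1*0) = -7*(-266 - 7*0 + 30)/(38 + 0) = -7*(-266 + 0 + 30)/38 = -7*(-236)/38 = -7*(-118/19) = 826/19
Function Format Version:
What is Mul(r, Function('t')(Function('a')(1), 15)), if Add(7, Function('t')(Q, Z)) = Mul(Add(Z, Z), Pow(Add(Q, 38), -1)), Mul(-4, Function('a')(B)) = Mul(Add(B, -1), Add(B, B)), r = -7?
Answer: Rational(826, 19) ≈ 43.474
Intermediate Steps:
Function('a')(B) = Mul(Rational(-1, 2), B, Add(-1, B)) (Function('a')(B) = Mul(Rational(-1, 4), Mul(Add(B, -1), Add(B, B))) = Mul(Rational(-1, 4), Mul(Add(-1, B), Mul(2, B))) = Mul(Rational(-1, 4), Mul(2, B, Add(-1, B))) = Mul(Rational(-1, 2), B, Add(-1, B)))
Function('t')(Q, Z) = Add(-7, Mul(2, Z, Pow(Add(38, Q), -1))) (Function('t')(Q, Z) = Add(-7, Mul(Add(Z, Z), Pow(Add(Q, 38), -1))) = Add(-7, Mul(Mul(2, Z), Pow(Add(38, Q), -1))) = Add(-7, Mul(2, Z, Pow(Add(38, Q), -1))))
Mul(r, Function('t')(Function('a')(1), 15)) = Mul(-7, Mul(Pow(Add(38, Mul(Rational(1, 2), 1, Add(1, Mul(-1, 1)))), -1), Add(-266, Mul(-7, Mul(Rational(1, 2), 1, Add(1, Mul(-1, 1)))), Mul(2, 15)))) = Mul(-7, Mul(Pow(Add(38, Mul(Rational(1, 2), 1, Add(1, -1))), -1), Add(-266, Mul(-7, Mul(Rational(1, 2), 1, Add(1, -1))), 30))) = Mul(-7, Mul(Pow(Add(38, Mul(Rational(1, 2), 1, 0)), -1), Add(-266, Mul(-7, Mul(Rational(1, 2), 1, 0)), 30))) = Mul(-7, Mul(Pow(Add(38, 0), -1), Add(-266, Mul(-7, 0), 30))) = Mul(-7, Mul(Pow(38, -1), Add(-266, 0, 30))) = Mul(-7, Mul(Rational(1, 38), -236)) = Mul(-7, Rational(-118, 19)) = Rational(826, 19)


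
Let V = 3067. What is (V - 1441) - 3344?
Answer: -1718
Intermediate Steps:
(V - 1441) - 3344 = (3067 - 1441) - 3344 = 1626 - 3344 = -1718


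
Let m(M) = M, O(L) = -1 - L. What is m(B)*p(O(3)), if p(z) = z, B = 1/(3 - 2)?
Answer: -4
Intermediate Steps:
B = 1 (B = 1/1 = 1)
m(B)*p(O(3)) = 1*(-1 - 1*3) = 1*(-1 - 3) = 1*(-4) = -4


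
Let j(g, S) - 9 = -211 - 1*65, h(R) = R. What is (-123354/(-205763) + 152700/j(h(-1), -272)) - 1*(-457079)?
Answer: 8359982860459/18312907 ≈ 4.5651e+5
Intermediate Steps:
j(g, S) = -267 (j(g, S) = 9 + (-211 - 1*65) = 9 + (-211 - 65) = 9 - 276 = -267)
(-123354/(-205763) + 152700/j(h(-1), -272)) - 1*(-457079) = (-123354/(-205763) + 152700/(-267)) - 1*(-457079) = (-123354*(-1/205763) + 152700*(-1/267)) + 457079 = (123354/205763 - 50900/89) + 457079 = -10462358194/18312907 + 457079 = 8359982860459/18312907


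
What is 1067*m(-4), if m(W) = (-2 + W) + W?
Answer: -10670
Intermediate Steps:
m(W) = -2 + 2*W
1067*m(-4) = 1067*(-2 + 2*(-4)) = 1067*(-2 - 8) = 1067*(-10) = -10670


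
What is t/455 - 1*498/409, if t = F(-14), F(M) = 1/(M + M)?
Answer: -6344929/5210660 ≈ -1.2177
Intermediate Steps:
F(M) = 1/(2*M)
t = -1/28 (t = (½)/(-14) = (½)*(-1/14) = -1/28 ≈ -0.035714)
t/455 - 1*498/409 = -1/28/455 - 1*498/409 = -1/28*1/455 - 498*1/409 = -1/12740 - 498/409 = -6344929/5210660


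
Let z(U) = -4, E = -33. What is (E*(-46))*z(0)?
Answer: -6072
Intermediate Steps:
(E*(-46))*z(0) = -33*(-46)*(-4) = 1518*(-4) = -6072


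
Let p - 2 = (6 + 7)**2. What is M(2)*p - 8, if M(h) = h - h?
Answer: -8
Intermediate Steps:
M(h) = 0
p = 171 (p = 2 + (6 + 7)**2 = 2 + 13**2 = 2 + 169 = 171)
M(2)*p - 8 = 0*171 - 8 = 0 - 8 = -8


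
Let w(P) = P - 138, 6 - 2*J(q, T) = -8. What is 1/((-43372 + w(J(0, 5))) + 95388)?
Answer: 1/51885 ≈ 1.9273e-5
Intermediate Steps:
J(q, T) = 7 (J(q, T) = 3 - 1/2*(-8) = 3 + 4 = 7)
w(P) = -138 + P
1/((-43372 + w(J(0, 5))) + 95388) = 1/((-43372 + (-138 + 7)) + 95388) = 1/((-43372 - 131) + 95388) = 1/(-43503 + 95388) = 1/51885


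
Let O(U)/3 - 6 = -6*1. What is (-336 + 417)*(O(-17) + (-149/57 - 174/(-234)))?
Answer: -37422/247 ≈ -151.51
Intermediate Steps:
O(U) = 0 (O(U) = 18 + 3*(-6*1) = 18 + 3*(-6) = 18 - 18 = 0)
(-336 + 417)*(O(-17) + (-149/57 - 174/(-234))) = (-336 + 417)*(0 + (-149/57 - 174/(-234))) = 81*(0 + (-149*1/57 - 174*(-1/234))) = 81*(0 + (-149/57 + 29/39)) = 81*(0 - 462/247) = 81*(-462/247) = -37422/247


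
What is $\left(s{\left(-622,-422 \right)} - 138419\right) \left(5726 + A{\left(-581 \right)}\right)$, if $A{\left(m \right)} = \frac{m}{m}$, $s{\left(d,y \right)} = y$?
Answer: $-795142407$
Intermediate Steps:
$A{\left(m \right)} = 1$
$\left(s{\left(-622,-422 \right)} - 138419\right) \left(5726 + A{\left(-581 \right)}\right) = \left(-422 - 138419\right) \left(5726 + 1\right) = \left(-138841\right) 5727 = -795142407$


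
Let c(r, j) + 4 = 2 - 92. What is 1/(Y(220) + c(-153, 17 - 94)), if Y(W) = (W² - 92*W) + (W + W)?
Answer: 1/28506 ≈ 3.5080e-5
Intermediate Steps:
Y(W) = W² - 90*W (Y(W) = (W² - 92*W) + 2*W = W² - 90*W)
c(r, j) = -94 (c(r, j) = -4 + (2 - 92) = -4 - 90 = -94)
1/(Y(220) + c(-153, 17 - 94)) = 1/(220*(-90 + 220) - 94) = 1/(220*130 - 94) = 1/(28600 - 94) = 1/28506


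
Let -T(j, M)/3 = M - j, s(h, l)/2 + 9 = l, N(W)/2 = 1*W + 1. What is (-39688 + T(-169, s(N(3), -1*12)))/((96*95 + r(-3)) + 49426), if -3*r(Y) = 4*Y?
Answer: -40069/58550 ≈ -0.68435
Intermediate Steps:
N(W) = 2 + 2*W (N(W) = 2*(1*W + 1) = 2*(W + 1) = 2*(1 + W) = 2 + 2*W)
s(h, l) = -18 + 2*l
T(j, M) = -3*M + 3*j (T(j, M) = -3*(M - j) = -3*M + 3*j)
r(Y) = -4*Y/3
(-39688 + T(-169, s(N(3), -1*12)))/((96*95 + r(-3)) + 49426) = (-39688 + (-3*(-18 + 2*(-1*12)) + 3*(-169)))/((96*95 - 4/3*(-3)) + 49426) = (-39688 + (-3*(-18 + 2*(-12)) - 507))/((9120 + 4) + 49426) = (-39688 + (-3*(-18 - 24) - 507))/(9124 + 49426) = (-39688 + (-3*(-42) - 507))/58550 = (-39688 + (126 - 507))*(1/58550) = (-39688 - 381)*(1/58550) = -40069*1/58550 = -40069/58550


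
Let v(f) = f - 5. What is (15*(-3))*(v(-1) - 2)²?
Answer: -2880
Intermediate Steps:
v(f) = -5 + f
(15*(-3))*(v(-1) - 2)² = (15*(-3))*((-5 - 1) - 2)² = -45*(-6 - 2)² = -45*(-8)² = -45*64 = -2880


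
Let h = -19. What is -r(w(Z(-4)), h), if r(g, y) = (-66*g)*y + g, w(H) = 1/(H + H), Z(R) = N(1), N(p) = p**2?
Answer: -1255/2 ≈ -627.50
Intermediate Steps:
Z(R) = 1 (Z(R) = 1**2 = 1)
w(H) = 1/(2*H)
r(g, y) = g - 66*g*y (r(g, y) = -66*g*y + g = g - 66*g*y)
-r(w(Z(-4)), h) = -(1/2)/1*(1 - 66*(-19)) = -(1/2)*1*(1 + 1254) = -1255/2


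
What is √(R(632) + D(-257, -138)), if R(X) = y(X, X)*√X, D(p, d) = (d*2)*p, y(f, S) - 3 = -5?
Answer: 2*√(17733 - √158) ≈ 266.24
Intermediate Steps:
y(f, S) = -2 (y(f, S) = 3 - 5 = -2)
D(p, d) = 2*d*p (D(p, d) = (2*d)*p = 2*d*p)
R(X) = -2*√X
√(R(632) + D(-257, -138)) = √(-4*√158 + 2*(-138)*(-257)) = √(-4*√158 + 70932) = √(70932 - 4*√158)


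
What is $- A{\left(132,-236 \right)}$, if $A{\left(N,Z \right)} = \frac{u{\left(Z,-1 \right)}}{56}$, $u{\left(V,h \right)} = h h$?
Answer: $- \frac{1}{56} \approx -0.017857$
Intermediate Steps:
$u{\left(V,h \right)} = h^{2}$
$A{\left(N,Z \right)} = \frac{1}{56}$ ($A{\left(N,Z \right)} = \frac{\left(-1\right)^{2}}{56} = 1 \cdot \frac{1}{56} = \frac{1}{56}$)
$- A{\left(132,-236 \right)} = \left(-1\right) \frac{1}{56} = - \frac{1}{56}$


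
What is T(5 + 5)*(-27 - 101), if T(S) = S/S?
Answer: -128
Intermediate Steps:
T(S) = 1
T(5 + 5)*(-27 - 101) = 1*(-27 - 101) = 1*(-128) = -128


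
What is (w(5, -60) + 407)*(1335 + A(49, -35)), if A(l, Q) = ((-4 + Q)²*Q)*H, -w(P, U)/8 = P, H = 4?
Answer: -77659035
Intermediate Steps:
w(P, U) = -8*P
A(l, Q) = 4*Q*(-4 + Q)² (A(l, Q) = ((-4 + Q)²*Q)*4 = (Q*(-4 + Q)²)*4 = 4*Q*(-4 + Q)²)
(w(5, -60) + 407)*(1335 + A(49, -35)) = (-8*5 + 407)*(1335 + 4*(-35)*(-4 - 35)²) = (-40 + 407)*(1335 + 4*(-35)*(-39)²) = 367*(1335 + 4*(-35)*1521) = 367*(1335 - 212940) = 367*(-211605) = -77659035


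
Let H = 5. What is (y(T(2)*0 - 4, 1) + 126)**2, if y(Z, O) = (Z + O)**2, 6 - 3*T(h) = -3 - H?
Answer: 18225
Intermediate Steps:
T(h) = 14/3 (T(h) = 2 - (-3 - 1*5)/3 = 2 - (-3 - 5)/3 = 2 - 1/3*(-8) = 2 + 8/3 = 14/3)
y(Z, O) = (O + Z)**2
(y(T(2)*0 - 4, 1) + 126)**2 = ((1 + ((14/3)*0 - 4))**2 + 126)**2 = ((1 + (0 - 4))**2 + 126)**2 = ((1 - 4)**2 + 126)**2 = ((-3)**2 + 126)**2 = (9 + 126)**2 = 135**2 = 18225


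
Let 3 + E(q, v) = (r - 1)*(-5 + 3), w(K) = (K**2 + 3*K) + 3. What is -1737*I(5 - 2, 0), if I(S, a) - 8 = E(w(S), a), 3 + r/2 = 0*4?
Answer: -33003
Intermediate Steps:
r = -6 (r = -6 + 2*(0*4) = -6 + 2*0 = -6 + 0 = -6)
w(K) = 3 + K**2 + 3*K
E(q, v) = 11 (E(q, v) = -3 + (-6 - 1)*(-5 + 3) = -3 - 7*(-2) = -3 + 14 = 11)
I(S, a) = 19 (I(S, a) = 8 + 11 = 19)
-1737*I(5 - 2, 0) = -1737*19 = -33003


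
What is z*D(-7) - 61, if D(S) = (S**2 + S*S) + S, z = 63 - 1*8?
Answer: 4944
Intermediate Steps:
z = 55 (z = 63 - 8 = 55)
D(S) = S + 2*S**2 (D(S) = (S**2 + S**2) + S = 2*S**2 + S = S + 2*S**2)
z*D(-7) - 61 = 55*(-7*(1 + 2*(-7))) - 61 = 55*(-7*(1 - 14)) - 61 = 55*(-7*(-13)) - 61 = 55*91 - 61 = 5005 - 61 = 4944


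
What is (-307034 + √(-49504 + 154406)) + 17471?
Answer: -289563 + √104902 ≈ -2.8924e+5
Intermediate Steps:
(-307034 + √(-49504 + 154406)) + 17471 = (-307034 + √104902) + 17471 = -289563 + √104902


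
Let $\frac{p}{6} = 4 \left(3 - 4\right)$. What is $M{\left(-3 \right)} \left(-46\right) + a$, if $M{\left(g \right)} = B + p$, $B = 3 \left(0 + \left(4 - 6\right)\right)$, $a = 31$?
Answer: $1411$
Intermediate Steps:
$B = -6$ ($B = 3 \left(0 + \left(4 - 6\right)\right) = 3 \left(0 - 2\right) = 3 \left(-2\right) = -6$)
$p = -24$ ($p = 6 \cdot 4 \left(3 - 4\right) = 6 \cdot 4 \left(-1\right) = 6 \left(-4\right) = -24$)
$M{\left(g \right)} = -30$ ($M{\left(g \right)} = -6 - 24 = -30$)
$M{\left(-3 \right)} \left(-46\right) + a = \left(-30\right) \left(-46\right) + 31 = 1380 + 31 = 1411$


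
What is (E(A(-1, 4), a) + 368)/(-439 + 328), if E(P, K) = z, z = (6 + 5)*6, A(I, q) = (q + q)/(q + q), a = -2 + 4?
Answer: -434/111 ≈ -3.9099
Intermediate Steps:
a = 2
A(I, q) = 1 (A(I, q) = (2*q)/((2*q)) = (2*q)*(1/(2*q)) = 1)
z = 66 (z = 11*6 = 66)
E(P, K) = 66
(E(A(-1, 4), a) + 368)/(-439 + 328) = (66 + 368)/(-439 + 328) = 434/(-111) = 434*(-1/111) = -434/111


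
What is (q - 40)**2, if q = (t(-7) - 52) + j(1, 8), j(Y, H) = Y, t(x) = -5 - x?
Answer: 7921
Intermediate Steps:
q = -49 (q = ((-5 - 1*(-7)) - 52) + 1 = ((-5 + 7) - 52) + 1 = (2 - 52) + 1 = -50 + 1 = -49)
(q - 40)**2 = (-49 - 40)**2 = (-89)**2 = 7921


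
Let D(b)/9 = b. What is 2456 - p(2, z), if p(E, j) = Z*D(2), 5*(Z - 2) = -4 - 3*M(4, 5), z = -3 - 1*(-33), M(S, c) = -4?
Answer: 11956/5 ≈ 2391.2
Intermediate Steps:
D(b) = 9*b
z = 30 (z = -3 + 33 = 30)
Z = 18/5 (Z = 2 + (-4 - 3*(-4))/5 = 2 + (-4 + 12)/5 = 2 + (1/5)*8 = 2 + 8/5 = 18/5 ≈ 3.6000)
p(E, j) = 324/5 (p(E, j) = 18*(9*2)/5 = (18/5)*18 = 324/5)
2456 - p(2, z) = 2456 - 1*324/5 = 2456 - 324/5 = 11956/5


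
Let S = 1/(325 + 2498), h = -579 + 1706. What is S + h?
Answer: 3181522/2823 ≈ 1127.0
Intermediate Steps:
h = 1127
S = 1/2823 ≈ 0.00035423
S + h = 1/2823 + 1127 = 3181522/2823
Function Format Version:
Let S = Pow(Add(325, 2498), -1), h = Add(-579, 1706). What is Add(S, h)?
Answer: Rational(3181522, 2823) ≈ 1127.0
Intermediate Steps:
h = 1127
S = Rational(1, 2823) (S = Pow(2823, -1) = Rational(1, 2823) ≈ 0.00035423)
Add(S, h) = Add(Rational(1, 2823), 1127) = Rational(3181522, 2823)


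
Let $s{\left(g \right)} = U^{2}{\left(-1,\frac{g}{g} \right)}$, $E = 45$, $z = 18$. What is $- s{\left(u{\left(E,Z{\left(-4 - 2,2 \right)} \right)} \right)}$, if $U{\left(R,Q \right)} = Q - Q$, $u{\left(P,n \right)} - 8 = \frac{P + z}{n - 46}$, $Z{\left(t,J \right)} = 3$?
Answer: $0$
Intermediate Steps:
$u{\left(P,n \right)} = 8 + \frac{18 + P}{-46 + n}$ ($u{\left(P,n \right)} = 8 + \frac{P + 18}{n - 46} = 8 + \frac{18 + P}{-46 + n}$)
$U{\left(R,Q \right)} = 0$
$s{\left(g \right)} = 0$ ($s{\left(g \right)} = 0^{2} = 0$)
$- s{\left(u{\left(E,Z{\left(-4 - 2,2 \right)} \right)} \right)} = \left(-1\right) 0 = 0$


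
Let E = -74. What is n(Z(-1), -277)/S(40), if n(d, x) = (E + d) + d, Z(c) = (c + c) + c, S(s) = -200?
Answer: 2/5 ≈ 0.40000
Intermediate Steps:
Z(c) = 3*c (Z(c) = 2*c + c = 3*c)
n(d, x) = -74 + 2*d (n(d, x) = (-74 + d) + d = -74 + 2*d)
n(Z(-1), -277)/S(40) = (-74 + 2*(3*(-1)))/(-200) = (-74 + 2*(-3))*(-1/200) = (-74 - 6)*(-1/200) = -80*(-1/200) = 2/5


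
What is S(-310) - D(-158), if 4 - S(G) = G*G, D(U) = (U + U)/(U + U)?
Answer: -96097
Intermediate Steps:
D(U) = 1 (D(U) = (2*U)/((2*U)) = (2*U)*(1/(2*U)) = 1)
S(G) = 4 - G² (S(G) = 4 - G*G = 4 - G²)
S(-310) - D(-158) = (4 - 1*(-310)²) - 1*1 = (4 - 1*96100) - 1 = (4 - 96100) - 1 = -96096 - 1 = -96097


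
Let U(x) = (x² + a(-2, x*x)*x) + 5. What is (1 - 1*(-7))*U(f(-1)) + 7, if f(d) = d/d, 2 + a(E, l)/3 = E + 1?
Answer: -17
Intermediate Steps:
a(E, l) = -3 + 3*E (a(E, l) = -6 + 3*(E + 1) = -6 + 3*(1 + E) = -6 + (3 + 3*E) = -3 + 3*E)
f(d) = 1
U(x) = 5 + x² - 9*x (U(x) = (x² + (-3 + 3*(-2))*x) + 5 = (x² + (-3 - 6)*x) + 5 = (x² - 9*x) + 5 = 5 + x² - 9*x)
(1 - 1*(-7))*U(f(-1)) + 7 = (1 - 1*(-7))*(5 + 1² - 9*1) + 7 = (1 + 7)*(5 + 1 - 9) + 7 = 8*(-3) + 7 = -24 + 7 = -17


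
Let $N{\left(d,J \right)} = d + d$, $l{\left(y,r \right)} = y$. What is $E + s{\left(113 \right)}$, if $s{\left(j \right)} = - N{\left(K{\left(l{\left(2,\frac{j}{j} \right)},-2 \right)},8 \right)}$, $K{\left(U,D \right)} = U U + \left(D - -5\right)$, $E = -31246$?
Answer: $-31260$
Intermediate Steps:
$K{\left(U,D \right)} = 5 + D + U^{2}$ ($K{\left(U,D \right)} = U^{2} + \left(D + 5\right) = U^{2} + \left(5 + D\right) = 5 + D + U^{2}$)
$N{\left(d,J \right)} = 2 d$
$s{\left(j \right)} = -14$ ($s{\left(j \right)} = - 2 \left(5 - 2 + 2^{2}\right) = - 2 \left(5 - 2 + 4\right) = - 2 \cdot 7 = \left(-1\right) 14 = -14$)
$E + s{\left(113 \right)} = -31246 - 14 = -31260$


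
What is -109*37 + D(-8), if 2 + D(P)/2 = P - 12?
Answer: -4077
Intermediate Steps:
D(P) = -28 + 2*P (D(P) = -4 + 2*(P - 12) = -4 + 2*(-12 + P) = -4 + (-24 + 2*P) = -28 + 2*P)
-109*37 + D(-8) = -109*37 + (-28 + 2*(-8)) = -4033 + (-28 - 16) = -4033 - 44 = -4077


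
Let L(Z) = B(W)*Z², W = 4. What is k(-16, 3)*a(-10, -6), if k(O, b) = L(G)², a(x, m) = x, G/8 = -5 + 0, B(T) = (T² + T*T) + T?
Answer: -33177600000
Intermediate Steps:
B(T) = T + 2*T² (B(T) = (T² + T²) + T = 2*T² + T = T + 2*T²)
G = -40 (G = 8*(-5 + 0) = 8*(-5) = -40)
L(Z) = 36*Z² (L(Z) = (4*(1 + 2*4))*Z² = (4*(1 + 8))*Z² = (4*9)*Z² = 36*Z²)
k(O, b) = 3317760000 (k(O, b) = (36*(-40)²)² = (36*1600)² = 57600² = 3317760000)
k(-16, 3)*a(-10, -6) = 3317760000*(-10) = -33177600000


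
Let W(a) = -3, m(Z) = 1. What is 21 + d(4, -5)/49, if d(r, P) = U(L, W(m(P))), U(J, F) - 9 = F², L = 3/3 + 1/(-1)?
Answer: 1047/49 ≈ 21.367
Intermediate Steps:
L = 0 (L = 3*(⅓) + 1*(-1) = 1 - 1 = 0)
U(J, F) = 9 + F²
d(r, P) = 18 (d(r, P) = 9 + (-3)² = 9 + 9 = 18)
21 + d(4, -5)/49 = 21 + 18/49 = 1047/49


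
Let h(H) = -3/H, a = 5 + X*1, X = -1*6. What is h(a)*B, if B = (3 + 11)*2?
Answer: 84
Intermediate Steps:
X = -6
a = -1 (a = 5 - 6*1 = 5 - 6 = -1)
B = 28 (B = 14*2 = 28)
h(a)*B = -3/(-1)*28 = -3*(-1)*28 = 3*28 = 84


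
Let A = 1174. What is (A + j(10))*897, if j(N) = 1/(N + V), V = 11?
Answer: 7371845/7 ≈ 1.0531e+6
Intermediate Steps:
j(N) = 1/(11 + N) (j(N) = 1/(N + 11) = 1/(11 + N))
(A + j(10))*897 = (1174 + 1/(11 + 10))*897 = (1174 + 1/21)*897 = (24655/21)*897 = 7371845/7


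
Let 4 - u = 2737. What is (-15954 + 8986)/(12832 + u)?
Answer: -6968/10099 ≈ -0.68997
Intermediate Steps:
u = -2733 (u = 4 - 1*2737 = 4 - 2737 = -2733)
(-15954 + 8986)/(12832 + u) = (-15954 + 8986)/(12832 - 2733) = -6968/10099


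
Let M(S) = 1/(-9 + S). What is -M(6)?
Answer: ⅓ ≈ 0.33333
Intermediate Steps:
-M(6) = -1/(-9 + 6) = -1/(-3) = -1*(-⅓) = ⅓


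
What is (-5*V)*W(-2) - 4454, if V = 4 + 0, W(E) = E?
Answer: -4414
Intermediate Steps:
V = 4
(-5*V)*W(-2) - 4454 = -5*4*(-2) - 4454 = -20*(-2) - 4454 = 40 - 4454 = -4414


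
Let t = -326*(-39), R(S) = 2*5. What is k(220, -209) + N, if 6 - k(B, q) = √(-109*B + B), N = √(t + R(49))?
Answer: 6 + 2*√3181 - 12*I*√165 ≈ 118.8 - 154.14*I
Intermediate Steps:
R(S) = 10
t = 12714
N = 2*√3181 (N = √(12714 + 10) = √12724 = 2*√3181 ≈ 112.80)
k(B, q) = 6 - 6*√3*√(-B) (k(B, q) = 6 - √(-109*B + B) = 6 - √(-108*B) = 6 - 6*√3*√(-B))
k(220, -209) + N = (6 - 6*√3*√(-1*220)) + 2*√3181 = (6 - 6*√3*√(-220)) + 2*√3181 = (6 - 6*√3*2*I*√55) + 2*√3181 = (6 - 12*I*√165) + 2*√3181 = 6 + 2*√3181 - 12*I*√165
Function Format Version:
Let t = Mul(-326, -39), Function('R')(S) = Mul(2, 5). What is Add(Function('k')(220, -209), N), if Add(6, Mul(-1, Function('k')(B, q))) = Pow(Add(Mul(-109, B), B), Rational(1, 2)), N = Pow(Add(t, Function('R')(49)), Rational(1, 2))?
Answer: Add(6, Mul(2, Pow(3181, Rational(1, 2))), Mul(-12, I, Pow(165, Rational(1, 2)))) ≈ Add(118.80, Mul(-154.14, I))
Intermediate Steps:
Function('R')(S) = 10
t = 12714
N = Mul(2, Pow(3181, Rational(1, 2))) (N = Pow(Add(12714, 10), Rational(1, 2)) = Pow(12724, Rational(1, 2)) = Mul(2, Pow(3181, Rational(1, 2))) ≈ 112.80)
Function('k')(B, q) = Add(6, Mul(-6, Pow(3, Rational(1, 2)), Pow(Mul(-1, B), Rational(1, 2)))) (Function('k')(B, q) = Add(6, Mul(-1, Pow(Add(Mul(-109, B), B), Rational(1, 2)))) = Add(6, Mul(-1, Pow(Mul(-108, B), Rational(1, 2)))) = Add(6, Mul(-1, Mul(6, Pow(3, Rational(1, 2)), Pow(Mul(-1, B), Rational(1, 2))))) = Add(6, Mul(-6, Pow(3, Rational(1, 2)), Pow(Mul(-1, B), Rational(1, 2)))))
Add(Function('k')(220, -209), N) = Add(Add(6, Mul(-6, Pow(3, Rational(1, 2)), Pow(Mul(-1, 220), Rational(1, 2)))), Mul(2, Pow(3181, Rational(1, 2)))) = Add(Add(6, Mul(-6, Pow(3, Rational(1, 2)), Pow(-220, Rational(1, 2)))), Mul(2, Pow(3181, Rational(1, 2)))) = Add(Add(6, Mul(-6, Pow(3, Rational(1, 2)), Mul(2, I, Pow(55, Rational(1, 2))))), Mul(2, Pow(3181, Rational(1, 2)))) = Add(Add(6, Mul(-12, I, Pow(165, Rational(1, 2)))), Mul(2, Pow(3181, Rational(1, 2)))) = Add(6, Mul(2, Pow(3181, Rational(1, 2))), Mul(-12, I, Pow(165, Rational(1, 2))))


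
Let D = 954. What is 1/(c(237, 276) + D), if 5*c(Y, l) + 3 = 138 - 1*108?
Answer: 5/4797 ≈ 0.0010423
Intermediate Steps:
c(Y, l) = 27/5 (c(Y, l) = -⅗ + (138 - 1*108)/5 = -⅗ + (138 - 108)/5 = -⅗ + (⅕)*30 = -⅗ + 6 = 27/5)
1/(c(237, 276) + D) = 1/(27/5 + 954) = 1/(4797/5) = 5/4797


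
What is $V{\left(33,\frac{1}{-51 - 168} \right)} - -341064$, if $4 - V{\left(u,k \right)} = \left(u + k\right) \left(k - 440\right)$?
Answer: $\frac{17054266934}{47961} \approx 3.5559 \cdot 10^{5}$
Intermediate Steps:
$V{\left(u,k \right)} = 4 - \left(-440 + k\right) \left(k + u\right)$ ($V{\left(u,k \right)} = 4 - \left(u + k\right) \left(k - 440\right) = 4 - \left(k + u\right) \left(-440 + k\right) = 4 - \left(-440 + k\right) \left(k + u\right)$)
$V{\left(33,\frac{1}{-51 - 168} \right)} - -341064 = \left(4 - \left(\frac{1}{-51 - 168}\right)^{2} + \frac{440}{-51 - 168} + 440 \cdot 33 - \frac{1}{-51 - 168} \cdot 33\right) - -341064 = \left(4 - \left(\frac{1}{-219}\right)^{2} + \frac{440}{-219} + 14520 - \frac{1}{-219} \cdot 33\right) + 341064 = \left(4 - \left(- \frac{1}{219}\right)^{2} + 440 \left(- \frac{1}{219}\right) + 14520 - \left(- \frac{1}{219}\right) 33\right) + 341064 = \left(4 - \frac{1}{47961} - \frac{440}{219} + 14520 + \frac{11}{73}\right) + 341064 = \frac{696496430}{47961} + 341064 = \frac{17054266934}{47961}$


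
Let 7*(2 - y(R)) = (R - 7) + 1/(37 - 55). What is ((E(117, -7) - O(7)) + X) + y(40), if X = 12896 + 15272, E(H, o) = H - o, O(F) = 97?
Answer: 3552229/126 ≈ 28192.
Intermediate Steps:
y(R) = 379/126 - R/7 (y(R) = 2 - ((R - 7) + 1/(37 - 55))/7 = 2 - ((-7 + R) + 1/(-18))/7 = 2 - ((-7 + R) - 1/18)/7 = 2 - (-127/18 + R)/7 = 2 + (127/126 - R/7) = 379/126 - R/7)
X = 28168
((E(117, -7) - O(7)) + X) + y(40) = (((117 - 1*(-7)) - 1*97) + 28168) + (379/126 - ⅐*40) = (((117 + 7) - 97) + 28168) + (379/126 - 40/7) = ((124 - 97) + 28168) - 341/126 = (27 + 28168) - 341/126 = 28195 - 341/126 = 3552229/126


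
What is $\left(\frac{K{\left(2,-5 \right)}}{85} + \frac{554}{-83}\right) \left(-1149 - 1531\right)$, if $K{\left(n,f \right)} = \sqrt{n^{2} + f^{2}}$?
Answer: $\frac{1484720}{83} - \frac{536 \sqrt{29}}{17} \approx 17718.0$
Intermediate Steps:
$K{\left(n,f \right)} = \sqrt{f^{2} + n^{2}}$
$\left(\frac{K{\left(2,-5 \right)}}{85} + \frac{554}{-83}\right) \left(-1149 - 1531\right) = \left(\frac{\sqrt{\left(-5\right)^{2} + 2^{2}}}{85} + \frac{554}{-83}\right) \left(-1149 - 1531\right) = \left(\sqrt{25 + 4} \cdot \frac{1}{85} + 554 \left(- \frac{1}{83}\right)\right) \left(-2680\right) = \left(\sqrt{29} \cdot \frac{1}{85} - \frac{554}{83}\right) \left(-2680\right) = \left(\frac{\sqrt{29}}{85} - \frac{554}{83}\right) \left(-2680\right) = \left(- \frac{554}{83} + \frac{\sqrt{29}}{85}\right) \left(-2680\right) = \frac{1484720}{83} - \frac{536 \sqrt{29}}{17}$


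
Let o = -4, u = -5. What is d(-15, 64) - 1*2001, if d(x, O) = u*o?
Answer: -1981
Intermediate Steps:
d(x, O) = 20 (d(x, O) = -5*(-4) = 20)
d(-15, 64) - 1*2001 = 20 - 1*2001 = 20 - 2001 = -1981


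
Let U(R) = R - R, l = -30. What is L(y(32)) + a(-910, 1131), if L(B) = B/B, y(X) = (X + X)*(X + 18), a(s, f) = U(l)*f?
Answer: 1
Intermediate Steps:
U(R) = 0
a(s, f) = 0 (a(s, f) = 0*f = 0)
y(X) = 2*X*(18 + X) (y(X) = (2*X)*(18 + X) = 2*X*(18 + X))
L(B) = 1
L(y(32)) + a(-910, 1131) = 1 + 0 = 1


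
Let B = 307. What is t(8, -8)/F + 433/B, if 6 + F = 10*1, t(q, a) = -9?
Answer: -1031/1228 ≈ -0.83958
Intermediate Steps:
F = 4 (F = -6 + 10*1 = -6 + 10 = 4)
t(8, -8)/F + 433/B = -9/4 + 433/307 = -1031/1228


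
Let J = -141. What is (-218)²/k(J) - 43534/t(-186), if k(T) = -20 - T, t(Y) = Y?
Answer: 7053539/11253 ≈ 626.81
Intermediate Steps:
(-218)²/k(J) - 43534/t(-186) = (-218)²/(-20 - 1*(-141)) - 43534/(-186) = 47524/(-20 + 141) - 43534*(-1/186) = 47524/121 + 21767/93 = 7053539/11253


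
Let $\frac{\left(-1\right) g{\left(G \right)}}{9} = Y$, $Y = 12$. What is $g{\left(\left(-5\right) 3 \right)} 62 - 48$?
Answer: $-6744$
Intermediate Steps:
$g{\left(G \right)} = -108$ ($g{\left(G \right)} = \left(-9\right) 12 = -108$)
$g{\left(\left(-5\right) 3 \right)} 62 - 48 = \left(-108\right) 62 - 48 = -6696 - 48 = -6744$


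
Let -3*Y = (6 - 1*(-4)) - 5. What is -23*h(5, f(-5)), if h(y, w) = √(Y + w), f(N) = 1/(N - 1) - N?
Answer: -23*√114/6 ≈ -40.929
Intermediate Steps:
f(N) = 1/(-1 + N) - N
Y = -5/3 (Y = -((6 - 1*(-4)) - 5)/3 = -((6 + 4) - 5)/3 = -(10 - 5)/3 = -⅓*5 = -5/3 ≈ -1.6667)
h(y, w) = √(-5/3 + w)
-23*h(5, f(-5)) = -23*√(-15 + 9*((1 - 5 - 1*(-5)²)/(-1 - 5)))/3 = -23*√(-15 + 9*((1 - 5 - 1*25)/(-6)))/3 = -23*√(-15 + 9*(-(1 - 5 - 25)/6))/3 = -23*√(-15 + 9*(-⅙*(-29)))/3 = -23*√(-15 + 9*(29/6))/3 = -23*√(-15 + 87/2)/3 = -23*√(57/2)/3 = -23*√114/2/3 = -23*√114/6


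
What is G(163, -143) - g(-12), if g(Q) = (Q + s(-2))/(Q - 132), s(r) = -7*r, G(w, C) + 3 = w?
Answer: 11521/72 ≈ 160.01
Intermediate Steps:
G(w, C) = -3 + w
g(Q) = (14 + Q)/(-132 + Q) (g(Q) = (Q - 7*(-2))/(Q - 132) = (Q + 14)/(-132 + Q) = (14 + Q)/(-132 + Q))
G(163, -143) - g(-12) = (-3 + 163) - (14 - 12)/(-132 - 12) = 160 - 2/(-144) = 160 - (-1)*2/144 = 160 - 1*(-1/72) = 160 + 1/72 = 11521/72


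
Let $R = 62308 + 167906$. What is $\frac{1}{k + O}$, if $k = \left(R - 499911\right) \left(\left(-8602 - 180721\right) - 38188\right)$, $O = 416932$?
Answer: $\frac{1}{61359451099} \approx 1.6297 \cdot 10^{-11}$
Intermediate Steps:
$R = 230214$
$k = 61359034167$ ($k = \left(230214 - 499911\right) \left(\left(-8602 - 180721\right) - 38188\right) = - 269697 \left(-189323 - 38188\right) = \left(-269697\right) \left(-227511\right) = 61359034167$)
$\frac{1}{k + O} = \frac{1}{61359034167 + 416932} = \frac{1}{61359451099}$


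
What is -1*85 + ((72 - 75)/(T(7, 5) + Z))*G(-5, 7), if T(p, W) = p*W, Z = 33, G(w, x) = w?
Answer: -5765/68 ≈ -84.779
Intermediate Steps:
T(p, W) = W*p
-1*85 + ((72 - 75)/(T(7, 5) + Z))*G(-5, 7) = -1*85 + ((72 - 75)/(5*7 + 33))*(-5) = -85 - 3/(35 + 33)*(-5) = -85 - 3/68*(-5) = -85 + 15/68 = -5765/68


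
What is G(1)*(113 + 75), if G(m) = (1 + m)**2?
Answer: 752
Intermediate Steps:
G(1)*(113 + 75) = (1 + 1)**2*(113 + 75) = 2**2*188 = 4*188 = 752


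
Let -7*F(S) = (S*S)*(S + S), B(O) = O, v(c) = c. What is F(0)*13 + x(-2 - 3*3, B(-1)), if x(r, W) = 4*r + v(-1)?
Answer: -45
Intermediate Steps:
F(S) = -2*S³/7 (F(S) = -S*S*(S + S)/7 = -S²*2*S/7 = -2*S³/7)
x(r, W) = -1 + 4*r (x(r, W) = 4*r - 1 = -1 + 4*r)
F(0)*13 + x(-2 - 3*3, B(-1)) = -2/7*0³*13 + (-1 + 4*(-2 - 3*3)) = -2/7*0*13 + (-1 + 4*(-2 - 9)) = 0*13 + (-1 + 4*(-11)) = 0 + (-1 - 44) = 0 - 45 = -45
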